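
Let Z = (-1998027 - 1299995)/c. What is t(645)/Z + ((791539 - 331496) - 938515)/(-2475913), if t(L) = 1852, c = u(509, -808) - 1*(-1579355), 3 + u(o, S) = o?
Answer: -3621351101782926/4082807772043 ≈ -886.98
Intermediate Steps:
u(o, S) = -3 + o
c = 1579861 (c = (-3 + 509) - 1*(-1579355) = 506 + 1579355 = 1579861)
Z = -3298022/1579861 (Z = (-1998027 - 1299995)/1579861 = -3298022*1/1579861 = -3298022/1579861 ≈ -2.0875)
t(645)/Z + ((791539 - 331496) - 938515)/(-2475913) = 1852/(-3298022/1579861) + ((791539 - 331496) - 938515)/(-2475913) = 1852*(-1579861/3298022) + (460043 - 938515)*(-1/2475913) = -1462951286/1649011 - 478472*(-1/2475913) = -1462951286/1649011 + 478472/2475913 = -3621351101782926/4082807772043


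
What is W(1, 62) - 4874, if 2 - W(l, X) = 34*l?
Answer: -4906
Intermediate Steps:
W(l, X) = 2 - 34*l
W(1, 62) - 4874 = (2 - 34*1) - 4874 = (2 - 34) - 4874 = -32 - 4874 = -4906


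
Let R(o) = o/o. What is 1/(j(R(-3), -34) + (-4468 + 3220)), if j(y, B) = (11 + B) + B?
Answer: -1/1305 ≈ -0.00076628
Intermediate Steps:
R(o) = 1
j(y, B) = 11 + 2*B
1/(j(R(-3), -34) + (-4468 + 3220)) = 1/((11 + 2*(-34)) + (-4468 + 3220)) = 1/((11 - 68) - 1248) = 1/(-57 - 1248) = 1/(-1305) = -1/1305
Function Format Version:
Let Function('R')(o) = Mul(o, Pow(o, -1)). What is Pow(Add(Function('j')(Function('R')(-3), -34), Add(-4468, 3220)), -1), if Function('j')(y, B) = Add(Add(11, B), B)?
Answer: Rational(-1, 1305) ≈ -0.00076628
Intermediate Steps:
Function('R')(o) = 1
Function('j')(y, B) = Add(11, Mul(2, B))
Pow(Add(Function('j')(Function('R')(-3), -34), Add(-4468, 3220)), -1) = Pow(Add(Add(11, Mul(2, -34)), Add(-4468, 3220)), -1) = Pow(Add(Add(11, -68), -1248), -1) = Pow(Add(-57, -1248), -1) = Pow(-1305, -1) = Rational(-1, 1305)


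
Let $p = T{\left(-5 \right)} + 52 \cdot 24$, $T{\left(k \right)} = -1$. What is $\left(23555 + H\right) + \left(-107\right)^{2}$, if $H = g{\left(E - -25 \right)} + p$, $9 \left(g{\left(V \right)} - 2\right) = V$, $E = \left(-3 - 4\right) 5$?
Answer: $\frac{326267}{9} \approx 36252.0$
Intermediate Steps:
$E = -35$ ($E = \left(-7\right) 5 = -35$)
$g{\left(V \right)} = 2 + \frac{V}{9}$
$p = 1247$ ($p = -1 + 52 \cdot 24 = -1 + 1248 = 1247$)
$H = \frac{11231}{9}$ ($H = \left(2 + \frac{-35 - -25}{9}\right) + 1247 = \left(2 + \frac{-35 + 25}{9}\right) + 1247 = \left(2 + \frac{1}{9} \left(-10\right)\right) + 1247 = \left(2 - \frac{10}{9}\right) + 1247 = \frac{8}{9} + 1247 = \frac{11231}{9} \approx 1247.9$)
$\left(23555 + H\right) + \left(-107\right)^{2} = \left(23555 + \frac{11231}{9}\right) + \left(-107\right)^{2} = \frac{223226}{9} + 11449 = \frac{326267}{9}$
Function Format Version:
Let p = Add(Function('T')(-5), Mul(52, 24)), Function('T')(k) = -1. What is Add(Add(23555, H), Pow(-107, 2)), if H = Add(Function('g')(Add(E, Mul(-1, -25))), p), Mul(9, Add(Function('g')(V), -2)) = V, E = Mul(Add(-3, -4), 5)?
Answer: Rational(326267, 9) ≈ 36252.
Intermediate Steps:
E = -35 (E = Mul(-7, 5) = -35)
Function('g')(V) = Add(2, Mul(Rational(1, 9), V))
p = 1247 (p = Add(-1, Mul(52, 24)) = Add(-1, 1248) = 1247)
H = Rational(11231, 9) (H = Add(Add(2, Mul(Rational(1, 9), Add(-35, Mul(-1, -25)))), 1247) = Add(Add(2, Mul(Rational(1, 9), Add(-35, 25))), 1247) = Add(Add(2, Mul(Rational(1, 9), -10)), 1247) = Add(Add(2, Rational(-10, 9)), 1247) = Add(Rational(8, 9), 1247) = Rational(11231, 9) ≈ 1247.9)
Add(Add(23555, H), Pow(-107, 2)) = Add(Add(23555, Rational(11231, 9)), Pow(-107, 2)) = Add(Rational(223226, 9), 11449) = Rational(326267, 9)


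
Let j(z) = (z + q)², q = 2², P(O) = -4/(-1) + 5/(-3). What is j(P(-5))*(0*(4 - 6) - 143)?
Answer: -51623/9 ≈ -5735.9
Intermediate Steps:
P(O) = 7/3 (P(O) = -4*(-1) + 5*(-⅓) = 4 - 5/3 = 7/3)
q = 4
j(z) = (4 + z)² (j(z) = (z + 4)² = (4 + z)²)
j(P(-5))*(0*(4 - 6) - 143) = (4 + 7/3)²*(0*(4 - 6) - 143) = (19/3)²*(0*(-2) - 143) = 361*(0 - 143)/9 = (361/9)*(-143) = -51623/9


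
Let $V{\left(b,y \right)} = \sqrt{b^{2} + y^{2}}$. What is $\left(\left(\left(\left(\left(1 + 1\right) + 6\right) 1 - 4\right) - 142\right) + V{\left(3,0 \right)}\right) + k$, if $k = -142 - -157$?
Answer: $-120$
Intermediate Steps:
$k = 15$ ($k = -142 + 157 = 15$)
$\left(\left(\left(\left(\left(1 + 1\right) + 6\right) 1 - 4\right) - 142\right) + V{\left(3,0 \right)}\right) + k = \left(\left(\left(\left(\left(1 + 1\right) + 6\right) 1 - 4\right) - 142\right) + \sqrt{3^{2} + 0^{2}}\right) + 15 = \left(\left(\left(\left(2 + 6\right) 1 - 4\right) - 142\right) + \sqrt{9 + 0}\right) + 15 = \left(\left(\left(8 \cdot 1 - 4\right) - 142\right) + \sqrt{9}\right) + 15 = \left(\left(\left(8 - 4\right) - 142\right) + 3\right) + 15 = \left(\left(4 - 142\right) + 3\right) + 15 = \left(-138 + 3\right) + 15 = -135 + 15 = -120$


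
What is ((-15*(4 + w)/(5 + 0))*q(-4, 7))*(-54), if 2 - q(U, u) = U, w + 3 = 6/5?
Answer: 10692/5 ≈ 2138.4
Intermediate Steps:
w = -9/5 (w = -3 + 6/5 = -9/5 ≈ -1.8000)
q(U, u) = 2 - U
((-15*(4 + w)/(5 + 0))*q(-4, 7))*(-54) = ((-15*(4 - 9/5)/(5 + 0))*(2 - 1*(-4)))*(-54) = ((-33/5)*(2 + 4))*(-54) = (-33/5*6)*(-54) = (-15*11/25*6)*(-54) = -33/5*6*(-54) = -198/5*(-54) = 10692/5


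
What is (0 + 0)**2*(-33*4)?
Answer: 0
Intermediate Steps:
(0 + 0)**2*(-33*4) = 0**2*(-132) = 0*(-132) = 0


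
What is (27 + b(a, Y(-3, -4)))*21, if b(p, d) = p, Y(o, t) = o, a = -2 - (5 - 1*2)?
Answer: 462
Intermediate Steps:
a = -5 (a = -2 - (5 - 2) = -2 - 1*3 = -2 - 3 = -5)
(27 + b(a, Y(-3, -4)))*21 = (27 - 5)*21 = 22*21 = 462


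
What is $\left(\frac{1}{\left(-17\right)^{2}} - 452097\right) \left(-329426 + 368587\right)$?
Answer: $- \frac{5116620869152}{289} \approx -1.7705 \cdot 10^{10}$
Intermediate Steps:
$\left(\frac{1}{\left(-17\right)^{2}} - 452097\right) \left(-329426 + 368587\right) = \left(\frac{1}{289} - 452097\right) 39161 = \left(- \frac{130656032}{289}\right) 39161 = - \frac{5116620869152}{289}$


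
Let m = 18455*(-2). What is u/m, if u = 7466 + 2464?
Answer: -993/3691 ≈ -0.26903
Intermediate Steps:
u = 9930
m = -36910
u/m = 9930/(-36910) = 9930*(-1/36910) = -993/3691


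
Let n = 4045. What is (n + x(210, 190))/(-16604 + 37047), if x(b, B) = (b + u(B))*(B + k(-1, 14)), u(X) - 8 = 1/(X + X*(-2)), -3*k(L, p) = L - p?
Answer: 1769051/776834 ≈ 2.2773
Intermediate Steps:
k(L, p) = -L/3 + p/3 (k(L, p) = -(L - p)/3 = -L/3 + p/3)
u(X) = 8 - 1/X (u(X) = 8 + 1/(X + X*(-2)) = 8 + 1/(X - 2*X) = 8 + 1/(-X) = 8 - 1/X)
x(b, B) = (5 + B)*(8 + b - 1/B) (x(b, B) = (b + (8 - 1/B))*(B + (-⅓*(-1) + (⅓)*14)) = (8 + b - 1/B)*(B + (⅓ + 14/3)) = (8 + b - 1/B)*(B + 5) = (8 + b - 1/B)*(5 + B) = (5 + B)*(8 + b - 1/B))
(n + x(210, 190))/(-16604 + 37047) = (4045 + (39 - 5/190 + 5*210 + 8*190 + 190*210))/(-16604 + 37047) = (4045 + (39 - 5*1/190 + 1050 + 1520 + 39900))/20443 = (4045 + (39 - 1/38 + 1050 + 1520 + 39900))*(1/20443) = (4045 + 1615341/38)*(1/20443) = (1769051/38)*(1/20443) = 1769051/776834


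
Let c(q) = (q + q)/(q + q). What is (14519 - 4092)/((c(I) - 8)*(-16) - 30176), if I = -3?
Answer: -10427/30064 ≈ -0.34683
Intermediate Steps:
c(q) = 1 (c(q) = (2*q)/((2*q)) = (2*q)*(1/(2*q)) = 1)
(14519 - 4092)/((c(I) - 8)*(-16) - 30176) = (14519 - 4092)/((1 - 8)*(-16) - 30176) = 10427/(-7*(-16) - 30176) = 10427/(112 - 30176) = 10427/(-30064) = 10427*(-1/30064) = -10427/30064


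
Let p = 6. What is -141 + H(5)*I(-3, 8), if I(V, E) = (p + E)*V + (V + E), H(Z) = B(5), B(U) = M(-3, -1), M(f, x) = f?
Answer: -30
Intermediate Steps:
B(U) = -3
H(Z) = -3
I(V, E) = E + V + V*(6 + E) (I(V, E) = (6 + E)*V + (V + E) = V*(6 + E) + (E + V) = E + V + V*(6 + E))
-141 + H(5)*I(-3, 8) = -141 - 3*(8 + 7*(-3) + 8*(-3)) = -141 - 3*(8 - 21 - 24) = -141 - 3*(-37) = -141 + 111 = -30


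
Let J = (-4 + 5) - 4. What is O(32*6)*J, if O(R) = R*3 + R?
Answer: -2304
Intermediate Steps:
J = -3 (J = 1 - 4 = -3)
O(R) = 4*R (O(R) = 3*R + R = 4*R)
O(32*6)*J = (4*(32*6))*(-3) = (4*192)*(-3) = 768*(-3) = -2304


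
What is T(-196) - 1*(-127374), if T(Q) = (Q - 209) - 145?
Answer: 126824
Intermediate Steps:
T(Q) = -354 + Q (T(Q) = (-209 + Q) - 145 = -354 + Q)
T(-196) - 1*(-127374) = (-354 - 196) - 1*(-127374) = -550 + 127374 = 126824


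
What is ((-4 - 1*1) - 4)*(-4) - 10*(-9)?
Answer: 126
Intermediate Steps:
((-4 - 1*1) - 4)*(-4) - 10*(-9) = ((-4 - 1) - 4)*(-4) + 90 = (-5 - 4)*(-4) + 90 = -9*(-4) + 90 = 36 + 90 = 126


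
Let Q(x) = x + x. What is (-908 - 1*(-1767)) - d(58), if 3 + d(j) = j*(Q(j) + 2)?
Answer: -5982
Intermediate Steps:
Q(x) = 2*x
d(j) = -3 + j*(2 + 2*j) (d(j) = -3 + j*(2*j + 2) = -3 + j*(2 + 2*j))
(-908 - 1*(-1767)) - d(58) = (-908 - 1*(-1767)) - (-3 + 2*58 + 2*58**2) = (-908 + 1767) - (-3 + 116 + 2*3364) = 859 - (-3 + 116 + 6728) = 859 - 1*6841 = 859 - 6841 = -5982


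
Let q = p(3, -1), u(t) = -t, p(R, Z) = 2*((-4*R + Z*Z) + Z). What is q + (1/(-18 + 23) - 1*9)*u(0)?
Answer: -24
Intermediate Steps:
p(R, Z) = -8*R + 2*Z + 2*Z² (p(R, Z) = 2*((-4*R + Z²) + Z) = 2*((Z² - 4*R) + Z) = 2*(Z + Z² - 4*R) = -8*R + 2*Z + 2*Z²)
q = -24 (q = -8*3 + 2*(-1) + 2*(-1)² = -24 - 2 + 2*1 = -24 - 2 + 2 = -24)
q + (1/(-18 + 23) - 1*9)*u(0) = -24 + (1/(-18 + 23) - 1*9)*(-1*0) = -24 + (1/5 - 9)*0 = -24 + (⅕ - 9)*0 = -24 - 44/5*0 = -24 + 0 = -24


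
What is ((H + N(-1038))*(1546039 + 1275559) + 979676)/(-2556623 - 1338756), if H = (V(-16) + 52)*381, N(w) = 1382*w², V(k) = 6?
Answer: -4201499673329864/3895379 ≈ -1.0786e+9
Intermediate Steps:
H = 22098 (H = (6 + 52)*381 = 58*381 = 22098)
((H + N(-1038))*(1546039 + 1275559) + 979676)/(-2556623 - 1338756) = ((22098 + 1382*(-1038)²)*(1546039 + 1275559) + 979676)/(-2556623 - 1338756) = ((22098 + 1382*1077444)*2821598 + 979676)/(-3895379) = ((22098 + 1489027608)*2821598 + 979676)*(-1/3895379) = (1489049706*2821598 + 979676)*(-1/3895379) = (4201499672350188 + 979676)*(-1/3895379) = 4201499673329864*(-1/3895379) = -4201499673329864/3895379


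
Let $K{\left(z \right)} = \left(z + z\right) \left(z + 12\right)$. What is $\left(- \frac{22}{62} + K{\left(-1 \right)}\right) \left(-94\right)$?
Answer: $\frac{65142}{31} \approx 2101.4$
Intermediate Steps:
$K{\left(z \right)} = 2 z \left(12 + z\right)$
$\left(- \frac{22}{62} + K{\left(-1 \right)}\right) \left(-94\right) = \left(- \frac{22}{62} + 2 \left(-1\right) \left(12 - 1\right)\right) \left(-94\right) = \left(\left(-22\right) \frac{1}{62} + 2 \left(-1\right) 11\right) \left(-94\right) = \left(- \frac{11}{31} - 22\right) \left(-94\right) = \left(- \frac{693}{31}\right) \left(-94\right) = \frac{65142}{31}$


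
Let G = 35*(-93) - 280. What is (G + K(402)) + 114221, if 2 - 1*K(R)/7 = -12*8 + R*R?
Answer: -1019856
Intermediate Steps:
K(R) = 686 - 7*R**2 (K(R) = 14 - 7*(-12*8 + R*R) = 14 - 7*(-96 + R**2) = 14 + (672 - 7*R**2) = 686 - 7*R**2)
G = -3535 (G = -3255 - 280 = -3535)
(G + K(402)) + 114221 = (-3535 + (686 - 7*402**2)) + 114221 = (-3535 + (686 - 7*161604)) + 114221 = (-3535 + (686 - 1131228)) + 114221 = (-3535 - 1130542) + 114221 = -1134077 + 114221 = -1019856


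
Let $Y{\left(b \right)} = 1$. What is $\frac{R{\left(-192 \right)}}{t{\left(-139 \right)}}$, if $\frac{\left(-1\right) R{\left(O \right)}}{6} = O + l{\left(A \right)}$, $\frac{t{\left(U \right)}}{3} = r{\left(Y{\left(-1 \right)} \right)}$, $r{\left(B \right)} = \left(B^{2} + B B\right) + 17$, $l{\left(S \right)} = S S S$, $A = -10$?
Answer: $\frac{2384}{19} \approx 125.47$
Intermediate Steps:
$l{\left(S \right)} = S^{3}$ ($l{\left(S \right)} = S^{2} S = S^{3}$)
$r{\left(B \right)} = 17 + 2 B^{2}$ ($r{\left(B \right)} = \left(B^{2} + B^{2}\right) + 17 = 2 B^{2} + 17 = 17 + 2 B^{2}$)
$t{\left(U \right)} = 57$ ($t{\left(U \right)} = 3 \left(17 + 2 \cdot 1^{2}\right) = 3 \left(17 + 2 \cdot 1\right) = 3 \left(17 + 2\right) = 3 \cdot 19 = 57$)
$R{\left(O \right)} = 6000 - 6 O$ ($R{\left(O \right)} = - 6 \left(O + \left(-10\right)^{3}\right) = - 6 \left(O - 1000\right) = - 6 \left(-1000 + O\right) = 6000 - 6 O$)
$\frac{R{\left(-192 \right)}}{t{\left(-139 \right)}} = \frac{6000 - -1152}{57} = \left(6000 + 1152\right) \frac{1}{57} = 7152 \cdot \frac{1}{57} = \frac{2384}{19}$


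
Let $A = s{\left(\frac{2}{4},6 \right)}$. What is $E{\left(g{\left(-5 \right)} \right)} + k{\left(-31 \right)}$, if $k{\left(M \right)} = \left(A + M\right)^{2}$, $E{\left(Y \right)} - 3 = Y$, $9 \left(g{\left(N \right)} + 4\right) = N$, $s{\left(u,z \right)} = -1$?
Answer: $\frac{9202}{9} \approx 1022.4$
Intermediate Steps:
$g{\left(N \right)} = -4 + \frac{N}{9}$
$E{\left(Y \right)} = 3 + Y$
$A = -1$
$k{\left(M \right)} = \left(-1 + M\right)^{2}$
$E{\left(g{\left(-5 \right)} \right)} + k{\left(-31 \right)} = \left(3 + \left(-4 + \frac{1}{9} \left(-5\right)\right)\right) + \left(-1 - 31\right)^{2} = \left(3 - \frac{41}{9}\right) + \left(-32\right)^{2} = \left(3 - \frac{41}{9}\right) + 1024 = - \frac{14}{9} + 1024 = \frac{9202}{9}$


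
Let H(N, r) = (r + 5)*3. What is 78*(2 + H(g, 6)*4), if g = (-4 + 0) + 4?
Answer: 10452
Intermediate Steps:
g = 0 (g = -4 + 4 = 0)
H(N, r) = 15 + 3*r (H(N, r) = (5 + r)*3 = 15 + 3*r)
78*(2 + H(g, 6)*4) = 78*(2 + (15 + 3*6)*4) = 78*(2 + (15 + 18)*4) = 78*(2 + 33*4) = 78*(2 + 132) = 78*134 = 10452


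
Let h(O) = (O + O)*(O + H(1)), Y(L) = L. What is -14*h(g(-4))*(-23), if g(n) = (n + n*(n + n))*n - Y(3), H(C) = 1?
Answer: 8442840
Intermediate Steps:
g(n) = -3 + n*(n + 2*n²) (g(n) = (n + n*(n + n))*n - 1*3 = (n + n*(2*n))*n - 3 = (n + 2*n²)*n - 3 = n*(n + 2*n²) - 3 = -3 + n*(n + 2*n²))
h(O) = 2*O*(1 + O) (h(O) = (O + O)*(O + 1) = (2*O)*(1 + O) = 2*O*(1 + O))
-14*h(g(-4))*(-23) = -28*(-3 + (-4)² + 2*(-4)³)*(1 + (-3 + (-4)² + 2*(-4)³))*(-23) = -28*(-3 + 16 + 2*(-64))*(1 + (-3 + 16 + 2*(-64)))*(-23) = -28*(-3 + 16 - 128)*(1 + (-3 + 16 - 128))*(-23) = -28*(-115)*(1 - 115)*(-23) = -28*(-115)*(-114)*(-23) = -14*26220*(-23) = -367080*(-23) = 8442840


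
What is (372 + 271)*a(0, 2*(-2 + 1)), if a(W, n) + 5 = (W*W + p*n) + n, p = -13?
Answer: 12217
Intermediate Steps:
a(W, n) = -5 + W**2 - 12*n (a(W, n) = -5 + ((W*W - 13*n) + n) = -5 + ((W**2 - 13*n) + n) = -5 + (W**2 - 12*n) = -5 + W**2 - 12*n)
(372 + 271)*a(0, 2*(-2 + 1)) = (372 + 271)*(-5 + 0**2 - 24*(-2 + 1)) = 643*(-5 + 0 - 24*(-1)) = 643*(-5 + 0 - 12*(-2)) = 643*(-5 + 0 + 24) = 643*19 = 12217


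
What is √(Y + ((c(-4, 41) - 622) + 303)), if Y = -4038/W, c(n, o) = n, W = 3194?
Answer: 5*I*√33080258/1597 ≈ 18.007*I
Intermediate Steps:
Y = -2019/1597 (Y = -4038/3194 = -4038*1/3194 = -2019/1597 ≈ -1.2642)
√(Y + ((c(-4, 41) - 622) + 303)) = √(-2019/1597 + ((-4 - 622) + 303)) = √(-2019/1597 + (-626 + 303)) = √(-2019/1597 - 323) = √(-517850/1597) = 5*I*√33080258/1597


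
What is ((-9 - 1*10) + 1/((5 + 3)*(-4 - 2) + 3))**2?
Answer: 732736/2025 ≈ 361.84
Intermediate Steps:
((-9 - 1*10) + 1/((5 + 3)*(-4 - 2) + 3))**2 = ((-9 - 10) + 1/(8*(-6) + 3))**2 = (-19 + 1/(-48 + 3))**2 = (-19 + 1/(-45))**2 = (-19 - 1/45)**2 = (-856/45)**2 = 732736/2025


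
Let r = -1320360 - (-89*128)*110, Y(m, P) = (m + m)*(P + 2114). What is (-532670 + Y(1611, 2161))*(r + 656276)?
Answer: 7799649509680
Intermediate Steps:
Y(m, P) = 2*m*(2114 + P) (Y(m, P) = (2*m)*(2114 + P) = 2*m*(2114 + P))
r = -67240 (r = -1320360 - (-11392)*110 = -1320360 - 1*(-1253120) = -1320360 + 1253120 = -67240)
(-532670 + Y(1611, 2161))*(r + 656276) = (-532670 + 2*1611*(2114 + 2161))*(-67240 + 656276) = (-532670 + 2*1611*4275)*589036 = (-532670 + 13774050)*589036 = 13241380*589036 = 7799649509680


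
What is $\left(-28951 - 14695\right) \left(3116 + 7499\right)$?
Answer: $-463302290$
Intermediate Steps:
$\left(-28951 - 14695\right) \left(3116 + 7499\right) = \left(-43646\right) 10615 = -463302290$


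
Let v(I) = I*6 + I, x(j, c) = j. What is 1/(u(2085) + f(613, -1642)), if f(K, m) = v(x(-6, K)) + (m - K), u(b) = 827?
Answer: -1/1470 ≈ -0.00068027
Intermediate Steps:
v(I) = 7*I (v(I) = 6*I + I = 7*I)
f(K, m) = -42 + m - K (f(K, m) = 7*(-6) + (m - K) = -42 + (m - K) = -42 + m - K)
1/(u(2085) + f(613, -1642)) = 1/(827 + (-42 - 1642 - 1*613)) = 1/(827 + (-42 - 1642 - 613)) = 1/(827 - 2297) = 1/(-1470) = -1/1470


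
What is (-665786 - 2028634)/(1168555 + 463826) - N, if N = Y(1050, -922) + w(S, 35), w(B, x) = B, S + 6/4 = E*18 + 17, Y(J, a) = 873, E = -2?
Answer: -929532815/1088254 ≈ -854.15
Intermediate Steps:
S = -41/2 (S = -3/2 + (-2*18 + 17) = -3/2 + (-36 + 17) = -3/2 - 19 = -41/2 ≈ -20.500)
N = 1705/2 (N = 873 - 41/2 = 1705/2 ≈ 852.50)
(-665786 - 2028634)/(1168555 + 463826) - N = (-665786 - 2028634)/(1168555 + 463826) - 1*1705/2 = -2694420/1632381 - 1705/2 = -2694420*1/1632381 - 1705/2 = -898140/544127 - 1705/2 = -929532815/1088254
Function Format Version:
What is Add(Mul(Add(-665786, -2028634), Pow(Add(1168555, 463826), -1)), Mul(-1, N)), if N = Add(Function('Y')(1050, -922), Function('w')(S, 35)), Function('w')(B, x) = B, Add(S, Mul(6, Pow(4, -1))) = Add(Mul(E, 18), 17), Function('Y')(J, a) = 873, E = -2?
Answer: Rational(-929532815, 1088254) ≈ -854.15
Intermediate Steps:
S = Rational(-41, 2) (S = Add(Rational(-3, 2), Add(Mul(-2, 18), 17)) = Add(Rational(-3, 2), Add(-36, 17)) = Add(Rational(-3, 2), -19) = Rational(-41, 2) ≈ -20.500)
N = Rational(1705, 2) (N = Add(873, Rational(-41, 2)) = Rational(1705, 2) ≈ 852.50)
Add(Mul(Add(-665786, -2028634), Pow(Add(1168555, 463826), -1)), Mul(-1, N)) = Add(Mul(Add(-665786, -2028634), Pow(Add(1168555, 463826), -1)), Mul(-1, Rational(1705, 2))) = Add(Mul(-2694420, Pow(1632381, -1)), Rational(-1705, 2)) = Add(Mul(-2694420, Rational(1, 1632381)), Rational(-1705, 2)) = Add(Rational(-898140, 544127), Rational(-1705, 2)) = Rational(-929532815, 1088254)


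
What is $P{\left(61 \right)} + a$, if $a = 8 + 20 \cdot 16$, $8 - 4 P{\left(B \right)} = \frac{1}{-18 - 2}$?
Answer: $\frac{26401}{80} \approx 330.01$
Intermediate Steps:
$P{\left(B \right)} = \frac{161}{80}$ ($P{\left(B \right)} = 2 - \frac{1}{4 \left(-18 - 2\right)} = 2 - \frac{1}{4 \left(-20\right)} = 2 - - \frac{1}{80} = 2 + \frac{1}{80} = \frac{161}{80}$)
$a = 328$ ($a = 8 + 320 = 328$)
$P{\left(61 \right)} + a = \frac{161}{80} + 328 = \frac{26401}{80}$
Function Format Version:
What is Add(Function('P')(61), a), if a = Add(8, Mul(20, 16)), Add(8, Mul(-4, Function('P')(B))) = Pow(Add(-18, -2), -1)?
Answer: Rational(26401, 80) ≈ 330.01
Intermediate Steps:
Function('P')(B) = Rational(161, 80) (Function('P')(B) = Add(2, Mul(Rational(-1, 4), Pow(Add(-18, -2), -1))) = Add(2, Mul(Rational(-1, 4), Pow(-20, -1))) = Add(2, Mul(Rational(-1, 4), Rational(-1, 20))) = Add(2, Rational(1, 80)) = Rational(161, 80))
a = 328 (a = Add(8, 320) = 328)
Add(Function('P')(61), a) = Add(Rational(161, 80), 328) = Rational(26401, 80)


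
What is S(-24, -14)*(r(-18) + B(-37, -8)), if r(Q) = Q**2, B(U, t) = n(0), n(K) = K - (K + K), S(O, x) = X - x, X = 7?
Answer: 6804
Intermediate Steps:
S(O, x) = 7 - x
n(K) = -K (n(K) = K - 2*K = -K)
B(U, t) = 0 (B(U, t) = -1*0 = 0)
S(-24, -14)*(r(-18) + B(-37, -8)) = (7 - 1*(-14))*((-18)**2 + 0) = (7 + 14)*(324 + 0) = 21*324 = 6804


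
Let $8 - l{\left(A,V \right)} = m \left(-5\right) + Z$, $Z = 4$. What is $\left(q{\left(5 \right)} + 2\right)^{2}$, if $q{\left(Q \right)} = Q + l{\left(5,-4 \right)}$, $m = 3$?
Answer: $676$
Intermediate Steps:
$l{\left(A,V \right)} = 19$ ($l{\left(A,V \right)} = 8 - \left(3 \left(-5\right) + 4\right) = 8 - \left(-15 + 4\right) = 8 - -11 = 8 + 11 = 19$)
$q{\left(Q \right)} = 19 + Q$ ($q{\left(Q \right)} = Q + 19 = 19 + Q$)
$\left(q{\left(5 \right)} + 2\right)^{2} = \left(\left(19 + 5\right) + 2\right)^{2} = \left(24 + 2\right)^{2} = 26^{2} = 676$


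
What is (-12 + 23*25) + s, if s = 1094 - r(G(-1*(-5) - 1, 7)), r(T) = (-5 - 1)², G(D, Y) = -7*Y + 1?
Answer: 1621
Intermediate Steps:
G(D, Y) = 1 - 7*Y
r(T) = 36 (r(T) = (-6)² = 36)
s = 1058 (s = 1094 - 1*36 = 1094 - 36 = 1058)
(-12 + 23*25) + s = (-12 + 23*25) + 1058 = (-12 + 575) + 1058 = 563 + 1058 = 1621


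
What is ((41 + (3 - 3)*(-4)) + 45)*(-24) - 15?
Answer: -2079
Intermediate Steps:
((41 + (3 - 3)*(-4)) + 45)*(-24) - 15 = ((41 + 0*(-4)) + 45)*(-24) - 15 = ((41 + 0) + 45)*(-24) - 15 = (41 + 45)*(-24) - 15 = 86*(-24) - 15 = -2064 - 15 = -2079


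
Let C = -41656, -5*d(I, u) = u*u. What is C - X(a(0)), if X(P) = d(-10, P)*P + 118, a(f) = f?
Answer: -41774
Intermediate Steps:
d(I, u) = -u²/5 (d(I, u) = -u*u/5 = -u²/5)
X(P) = 118 - P³/5 (X(P) = (-P²/5)*P + 118 = -P³/5 + 118 = 118 - P³/5)
C - X(a(0)) = -41656 - (118 - ⅕*0³) = -41656 - (118 - ⅕*0) = -41656 - (118 + 0) = -41656 - 1*118 = -41656 - 118 = -41774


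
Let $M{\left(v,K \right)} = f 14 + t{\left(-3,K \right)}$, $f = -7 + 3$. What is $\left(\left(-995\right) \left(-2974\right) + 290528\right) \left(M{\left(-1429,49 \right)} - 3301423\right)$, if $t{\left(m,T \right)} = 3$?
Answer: $-10728667895208$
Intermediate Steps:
$f = -4$
$M{\left(v,K \right)} = -53$ ($M{\left(v,K \right)} = \left(-4\right) 14 + 3 = -56 + 3 = -53$)
$\left(\left(-995\right) \left(-2974\right) + 290528\right) \left(M{\left(-1429,49 \right)} - 3301423\right) = \left(\left(-995\right) \left(-2974\right) + 290528\right) \left(-53 - 3301423\right) = \left(2959130 + 290528\right) \left(-3301476\right) = 3249658 \left(-3301476\right) = -10728667895208$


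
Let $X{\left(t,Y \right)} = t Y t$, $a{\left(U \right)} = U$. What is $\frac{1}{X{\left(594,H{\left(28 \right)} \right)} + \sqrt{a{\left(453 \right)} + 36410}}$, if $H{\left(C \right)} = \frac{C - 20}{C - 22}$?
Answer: $\frac{470448}{221321283841} - \frac{\sqrt{36863}}{221321283841} \approx 2.1248 \cdot 10^{-6}$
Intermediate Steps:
$H{\left(C \right)} = \frac{-20 + C}{-22 + C}$
$X{\left(t,Y \right)} = Y t^{2}$ ($X{\left(t,Y \right)} = Y t t = Y t^{2}$)
$\frac{1}{X{\left(594,H{\left(28 \right)} \right)} + \sqrt{a{\left(453 \right)} + 36410}} = \frac{1}{\frac{-20 + 28}{-22 + 28} \cdot 594^{2} + \sqrt{453 + 36410}} = \frac{1}{\frac{1}{6} \cdot 8 \cdot 352836 + \sqrt{36863}} = \frac{1}{\frac{4}{3} \cdot 352836 + \sqrt{36863}} = \frac{1}{470448 + \sqrt{36863}}$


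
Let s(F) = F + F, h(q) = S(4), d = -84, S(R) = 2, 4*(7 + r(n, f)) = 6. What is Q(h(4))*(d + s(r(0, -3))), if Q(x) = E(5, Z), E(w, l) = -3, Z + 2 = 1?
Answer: 285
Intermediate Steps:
Z = -1 (Z = -2 + 1 = -1)
r(n, f) = -11/2 (r(n, f) = -7 + (¼)*6 = -7 + 3/2 = -11/2)
h(q) = 2
Q(x) = -3
s(F) = 2*F
Q(h(4))*(d + s(r(0, -3))) = -3*(-84 + 2*(-11/2)) = -3*(-84 - 11) = -3*(-95) = 285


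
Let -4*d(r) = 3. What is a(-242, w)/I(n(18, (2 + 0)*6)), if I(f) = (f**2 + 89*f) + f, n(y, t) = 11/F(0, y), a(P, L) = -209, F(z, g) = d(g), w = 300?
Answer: 171/904 ≈ 0.18916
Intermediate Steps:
d(r) = -3/4 (d(r) = -1/4*3 = -3/4)
F(z, g) = -3/4
n(y, t) = -44/3 (n(y, t) = 11/(-3/4) = 11*(-4/3) = -44/3)
I(f) = f**2 + 90*f
a(-242, w)/I(n(18, (2 + 0)*6)) = -209*(-3/(44*(90 - 44/3))) = -209/((-44/3*226/3)) = -209/(-9944/9) = -209*(-9/9944) = 171/904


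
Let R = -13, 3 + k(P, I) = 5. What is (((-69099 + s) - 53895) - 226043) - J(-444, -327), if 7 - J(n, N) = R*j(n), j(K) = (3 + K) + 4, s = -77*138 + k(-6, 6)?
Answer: -353987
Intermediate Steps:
k(P, I) = 2 (k(P, I) = -3 + 5 = 2)
s = -10624 (s = -77*138 + 2 = -10626 + 2 = -10624)
j(K) = 7 + K
J(n, N) = 98 + 13*n (J(n, N) = 7 - (-13)*(7 + n) = 7 - (-91 - 13*n) = 7 + (91 + 13*n) = 98 + 13*n)
(((-69099 + s) - 53895) - 226043) - J(-444, -327) = (((-69099 - 10624) - 53895) - 226043) - (98 + 13*(-444)) = ((-79723 - 53895) - 226043) - (98 - 5772) = (-133618 - 226043) - 1*(-5674) = -359661 + 5674 = -353987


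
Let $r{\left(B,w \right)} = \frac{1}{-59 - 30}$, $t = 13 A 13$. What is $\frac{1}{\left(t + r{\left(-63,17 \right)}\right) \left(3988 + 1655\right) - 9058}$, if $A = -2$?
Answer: $- \frac{89}{170564531} \approx -5.218 \cdot 10^{-7}$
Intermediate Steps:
$t = -338$ ($t = 13 \left(-2\right) 13 = \left(-26\right) 13 = -338$)
$r{\left(B,w \right)} = - \frac{1}{89}$ ($r{\left(B,w \right)} = \frac{1}{-89} = - \frac{1}{89}$)
$\frac{1}{\left(t + r{\left(-63,17 \right)}\right) \left(3988 + 1655\right) - 9058} = \frac{1}{\left(-338 - \frac{1}{89}\right) \left(3988 + 1655\right) - 9058} = \frac{1}{\left(- \frac{30083}{89}\right) 5643 - 9058} = \frac{1}{- \frac{169758369}{89} - 9058} = \frac{1}{- \frac{170564531}{89}} = - \frac{89}{170564531}$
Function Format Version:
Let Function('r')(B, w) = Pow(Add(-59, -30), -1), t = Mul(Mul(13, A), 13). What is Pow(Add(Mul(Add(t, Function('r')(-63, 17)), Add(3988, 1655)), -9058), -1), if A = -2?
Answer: Rational(-89, 170564531) ≈ -5.2180e-7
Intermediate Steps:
t = -338 (t = Mul(Mul(13, -2), 13) = Mul(-26, 13) = -338)
Function('r')(B, w) = Rational(-1, 89) (Function('r')(B, w) = Pow(-89, -1) = Rational(-1, 89))
Pow(Add(Mul(Add(t, Function('r')(-63, 17)), Add(3988, 1655)), -9058), -1) = Pow(Add(Mul(Add(-338, Rational(-1, 89)), Add(3988, 1655)), -9058), -1) = Pow(Add(Mul(Rational(-30083, 89), 5643), -9058), -1) = Pow(Add(Rational(-169758369, 89), -9058), -1) = Pow(Rational(-170564531, 89), -1) = Rational(-89, 170564531)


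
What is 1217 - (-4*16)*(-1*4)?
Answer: 961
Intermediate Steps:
1217 - (-4*16)*(-1*4) = 1217 - (-64)*(-4) = 1217 - 1*256 = 1217 - 256 = 961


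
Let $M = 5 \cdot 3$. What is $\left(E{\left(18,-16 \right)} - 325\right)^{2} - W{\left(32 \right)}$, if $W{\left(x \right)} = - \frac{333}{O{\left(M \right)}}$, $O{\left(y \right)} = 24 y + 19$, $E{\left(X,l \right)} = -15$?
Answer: $\frac{43812733}{379} \approx 1.156 \cdot 10^{5}$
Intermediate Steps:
$M = 15$
$O{\left(y \right)} = 19 + 24 y$
$W{\left(x \right)} = - \frac{333}{379}$ ($W{\left(x \right)} = - \frac{333}{19 + 24 \cdot 15} = - \frac{333}{19 + 360} = - \frac{333}{379}$)
$\left(E{\left(18,-16 \right)} - 325\right)^{2} - W{\left(32 \right)} = \left(-15 - 325\right)^{2} - - \frac{333}{379} = \left(-340\right)^{2} + \frac{333}{379} = 115600 + \frac{333}{379} = \frac{43812733}{379}$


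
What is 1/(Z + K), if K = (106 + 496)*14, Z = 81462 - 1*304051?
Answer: -1/214161 ≈ -4.6694e-6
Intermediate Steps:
Z = -222589 (Z = 81462 - 304051 = -222589)
K = 8428 (K = 602*14 = 8428)
1/(Z + K) = 1/(-222589 + 8428) = 1/(-214161) = -1/214161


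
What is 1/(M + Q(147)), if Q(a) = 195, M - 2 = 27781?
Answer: 1/27978 ≈ 3.5742e-5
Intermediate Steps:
M = 27783 (M = 2 + 27781 = 27783)
1/(M + Q(147)) = 1/(27783 + 195) = 1/27978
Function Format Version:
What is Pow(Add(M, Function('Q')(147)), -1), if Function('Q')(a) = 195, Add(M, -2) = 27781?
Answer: Rational(1, 27978) ≈ 3.5742e-5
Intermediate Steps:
M = 27783 (M = Add(2, 27781) = 27783)
Pow(Add(M, Function('Q')(147)), -1) = Pow(Add(27783, 195), -1) = Pow(27978, -1) = Rational(1, 27978)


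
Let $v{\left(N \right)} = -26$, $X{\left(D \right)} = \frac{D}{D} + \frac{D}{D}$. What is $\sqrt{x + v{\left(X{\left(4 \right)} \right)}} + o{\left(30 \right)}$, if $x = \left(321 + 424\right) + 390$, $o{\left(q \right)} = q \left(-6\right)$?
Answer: $-180 + \sqrt{1109} \approx -146.7$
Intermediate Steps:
$X{\left(D \right)} = 2$ ($X{\left(D \right)} = 1 + 1 = 2$)
$o{\left(q \right)} = - 6 q$
$x = 1135$ ($x = 745 + 390 = 1135$)
$\sqrt{x + v{\left(X{\left(4 \right)} \right)}} + o{\left(30 \right)} = \sqrt{1135 - 26} - 180 = \sqrt{1109} - 180 = -180 + \sqrt{1109}$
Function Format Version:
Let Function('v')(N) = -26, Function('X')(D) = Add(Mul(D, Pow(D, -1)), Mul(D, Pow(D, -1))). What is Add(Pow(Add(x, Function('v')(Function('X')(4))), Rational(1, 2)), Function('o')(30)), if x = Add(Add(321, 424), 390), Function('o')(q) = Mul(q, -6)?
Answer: Add(-180, Pow(1109, Rational(1, 2))) ≈ -146.70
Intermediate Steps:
Function('X')(D) = 2 (Function('X')(D) = Add(1, 1) = 2)
Function('o')(q) = Mul(-6, q)
x = 1135 (x = Add(745, 390) = 1135)
Add(Pow(Add(x, Function('v')(Function('X')(4))), Rational(1, 2)), Function('o')(30)) = Add(Pow(Add(1135, -26), Rational(1, 2)), Mul(-6, 30)) = Add(Pow(1109, Rational(1, 2)), -180) = Add(-180, Pow(1109, Rational(1, 2)))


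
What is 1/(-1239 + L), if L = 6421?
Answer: 1/5182 ≈ 0.00019298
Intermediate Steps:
1/(-1239 + L) = 1/(-1239 + 6421) = 1/5182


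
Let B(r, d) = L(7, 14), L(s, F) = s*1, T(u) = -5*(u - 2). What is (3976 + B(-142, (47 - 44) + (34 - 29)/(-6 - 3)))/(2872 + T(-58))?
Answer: 3983/3172 ≈ 1.2557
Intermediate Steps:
T(u) = 10 - 5*u (T(u) = -5*(-2 + u) = 10 - 5*u)
L(s, F) = s
B(r, d) = 7
(3976 + B(-142, (47 - 44) + (34 - 29)/(-6 - 3)))/(2872 + T(-58)) = (3976 + 7)/(2872 + (10 - 5*(-58))) = 3983/(2872 + (10 + 290)) = 3983/(2872 + 300) = 3983/3172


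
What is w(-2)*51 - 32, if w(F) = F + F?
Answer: -236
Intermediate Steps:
w(F) = 2*F
w(-2)*51 - 32 = (2*(-2))*51 - 32 = -4*51 - 32 = -204 - 32 = -236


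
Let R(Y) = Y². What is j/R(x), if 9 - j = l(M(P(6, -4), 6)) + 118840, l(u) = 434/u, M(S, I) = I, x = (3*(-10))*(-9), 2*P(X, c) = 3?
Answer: -35671/21870 ≈ -1.6310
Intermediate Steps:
P(X, c) = 3/2 (P(X, c) = (½)*3 = 3/2)
x = 270 (x = -30*(-9) = 270)
j = -356710/3 (j = 9 - (434/6 + 118840) = 9 - (434*(⅙) + 118840) = 9 - (217/3 + 118840) = 9 - 1*356737/3 = 9 - 356737/3 = -356710/3 ≈ -1.1890e+5)
j/R(x) = -356710/(3*(270²)) = -356710/3/72900 = -356710/3*1/72900 = -35671/21870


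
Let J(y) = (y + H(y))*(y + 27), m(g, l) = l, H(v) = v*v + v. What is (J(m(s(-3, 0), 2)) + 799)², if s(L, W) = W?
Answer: 1062961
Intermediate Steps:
H(v) = v + v² (H(v) = v² + v = v + v²)
J(y) = (27 + y)*(y + y*(1 + y)) (J(y) = (y + y*(1 + y))*(y + 27) = (y + y*(1 + y))*(27 + y) = (27 + y)*(y + y*(1 + y)))
(J(m(s(-3, 0), 2)) + 799)² = (2*(54 + 2² + 29*2) + 799)² = (2*(54 + 4 + 58) + 799)² = (2*116 + 799)² = (232 + 799)² = 1031² = 1062961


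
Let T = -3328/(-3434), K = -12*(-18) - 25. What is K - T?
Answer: 326283/1717 ≈ 190.03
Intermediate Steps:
K = 191 (K = 216 - 25 = 191)
T = 1664/1717 (T = -3328*(-1/3434) = 1664/1717 ≈ 0.96913)
K - T = 191 - 1*1664/1717 = 191 - 1664/1717 = 326283/1717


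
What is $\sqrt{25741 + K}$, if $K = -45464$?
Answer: $11 i \sqrt{163} \approx 140.44 i$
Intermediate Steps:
$\sqrt{25741 + K} = \sqrt{25741 - 45464} = \sqrt{-19723} = 11 i \sqrt{163}$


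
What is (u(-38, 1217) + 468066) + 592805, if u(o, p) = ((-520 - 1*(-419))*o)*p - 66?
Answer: 5731651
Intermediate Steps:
u(o, p) = -66 - 101*o*p (u(o, p) = ((-520 + 419)*o)*p - 66 = (-101*o)*p - 66 = -101*o*p - 66 = -66 - 101*o*p)
(u(-38, 1217) + 468066) + 592805 = ((-66 - 101*(-38)*1217) + 468066) + 592805 = ((-66 + 4670846) + 468066) + 592805 = (4670780 + 468066) + 592805 = 5138846 + 592805 = 5731651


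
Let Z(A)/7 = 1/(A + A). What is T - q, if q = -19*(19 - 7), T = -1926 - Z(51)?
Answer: -173203/102 ≈ -1698.1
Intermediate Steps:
Z(A) = 7/(2*A) (Z(A) = 7/(A + A) = 7/((2*A)) = 7*(1/(2*A)) = 7/(2*A))
T = -196459/102 (T = -1926 - 7/(2*51) = -1926 - 1*7/102 = -1926 - 7/102 = -196459/102 ≈ -1926.1)
q = -228 (q = -19*12 = -228)
T - q = -196459/102 - 1*(-228) = -196459/102 + 228 = -173203/102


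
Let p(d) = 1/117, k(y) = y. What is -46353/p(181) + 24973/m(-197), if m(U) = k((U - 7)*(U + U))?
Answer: -25641365659/4728 ≈ -5.4233e+6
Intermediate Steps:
p(d) = 1/117
m(U) = 2*U*(-7 + U) (m(U) = (U - 7)*(U + U) = (-7 + U)*(2*U) = 2*U*(-7 + U))
-46353/p(181) + 24973/m(-197) = -46353/1/117 + 24973/((2*(-197)*(-7 - 197))) = -46353*117 + 24973/((2*(-197)*(-204))) = -5423301 + 24973/80376 = -5423301 + 24973*(1/80376) = -5423301 + 1469/4728 = -25641365659/4728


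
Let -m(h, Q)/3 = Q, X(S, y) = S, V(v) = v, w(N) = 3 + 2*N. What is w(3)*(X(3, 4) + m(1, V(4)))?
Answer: -81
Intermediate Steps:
m(h, Q) = -3*Q
w(3)*(X(3, 4) + m(1, V(4))) = (3 + 2*3)*(3 - 3*4) = (3 + 6)*(3 - 12) = 9*(-9) = -81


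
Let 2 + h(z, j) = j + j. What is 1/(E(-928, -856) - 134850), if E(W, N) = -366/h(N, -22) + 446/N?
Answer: -9844/1327390205 ≈ -7.4161e-6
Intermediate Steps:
h(z, j) = -2 + 2*j (h(z, j) = -2 + (j + j) = -2 + 2*j)
E(W, N) = 183/23 + 446/N (E(W, N) = -366/(-2 + 2*(-22)) + 446/N = -366/(-2 - 44) + 446/N = -366/(-46) + 446/N = -366*(-1/46) + 446/N = 183/23 + 446/N)
1/(E(-928, -856) - 134850) = 1/((183/23 + 446/(-856)) - 134850) = 1/((183/23 + 446*(-1/856)) - 134850) = 1/((183/23 - 223/428) - 134850) = 1/(73195/9844 - 134850) = 1/(-1327390205/9844) = -9844/1327390205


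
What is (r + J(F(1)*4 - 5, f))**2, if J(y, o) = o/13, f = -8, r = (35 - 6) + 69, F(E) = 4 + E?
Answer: 1602756/169 ≈ 9483.8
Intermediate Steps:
r = 98 (r = 29 + 69 = 98)
J(y, o) = o/13 (J(y, o) = o*(1/13) = o/13)
(r + J(F(1)*4 - 5, f))**2 = (98 + (1/13)*(-8))**2 = (98 - 8/13)**2 = (1266/13)**2 = 1602756/169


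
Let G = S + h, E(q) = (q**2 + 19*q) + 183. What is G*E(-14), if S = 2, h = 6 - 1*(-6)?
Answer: 1582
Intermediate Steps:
h = 12 (h = 6 + 6 = 12)
E(q) = 183 + q**2 + 19*q
G = 14 (G = 2 + 12 = 14)
G*E(-14) = 14*(183 + (-14)**2 + 19*(-14)) = 14*(183 + 196 - 266) = 14*113 = 1582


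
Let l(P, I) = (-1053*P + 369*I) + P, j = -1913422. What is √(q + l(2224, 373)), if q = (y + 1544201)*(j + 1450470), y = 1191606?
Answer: 35*I*√1033917979 ≈ 1.1254e+6*I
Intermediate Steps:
l(P, I) = -1052*P + 369*I
q = -1266547322264 (q = (1191606 + 1544201)*(-1913422 + 1450470) = 2735807*(-462952) = -1266547322264)
√(q + l(2224, 373)) = √(-1266547322264 + (-1052*2224 + 369*373)) = √(-1266547322264 + (-2339648 + 137637)) = √(-1266547322264 - 2202011) = √(-1266549524275) = 35*I*√1033917979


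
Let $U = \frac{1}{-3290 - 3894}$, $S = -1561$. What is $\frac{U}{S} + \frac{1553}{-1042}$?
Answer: $- \frac{8707844415}{5842610704} \approx -1.4904$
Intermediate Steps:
$U = - \frac{1}{7184}$ ($U = \frac{1}{-7184} = - \frac{1}{7184} \approx -0.0001392$)
$\frac{U}{S} + \frac{1553}{-1042} = - \frac{1}{7184 \left(-1561\right)} + \frac{1553}{-1042} = \left(- \frac{1}{7184}\right) \left(- \frac{1}{1561}\right) + 1553 \left(- \frac{1}{1042}\right) = \frac{1}{11214224} - \frac{1553}{1042} = - \frac{8707844415}{5842610704}$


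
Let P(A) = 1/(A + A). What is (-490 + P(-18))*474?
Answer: -1393639/6 ≈ -2.3227e+5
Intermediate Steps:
P(A) = 1/(2*A)
(-490 + P(-18))*474 = (-490 + (½)/(-18))*474 = (-490 + (½)*(-1/18))*474 = (-490 - 1/36)*474 = -17641/36*474 = -1393639/6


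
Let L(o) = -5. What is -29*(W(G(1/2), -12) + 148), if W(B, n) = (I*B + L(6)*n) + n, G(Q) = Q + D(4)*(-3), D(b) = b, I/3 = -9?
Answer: -29377/2 ≈ -14689.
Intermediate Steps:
I = -27 (I = 3*(-9) = -27)
G(Q) = -12 + Q (G(Q) = Q + 4*(-3) = Q - 12 = -12 + Q)
W(B, n) = -27*B - 4*n (W(B, n) = (-27*B - 5*n) + n = -27*B - 4*n)
-29*(W(G(1/2), -12) + 148) = -29*((-27*(-12 + 1/2) - 4*(-12)) + 148) = -29*((-27*(-12 + ½) + 48) + 148) = -29*((-27*(-23/2) + 48) + 148) = -29*((621/2 + 48) + 148) = -29*(717/2 + 148) = -29*1013/2 = -29377/2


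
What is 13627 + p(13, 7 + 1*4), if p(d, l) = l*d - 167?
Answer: 13603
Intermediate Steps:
p(d, l) = -167 + d*l (p(d, l) = d*l - 167 = -167 + d*l)
13627 + p(13, 7 + 1*4) = 13627 + (-167 + 13*(7 + 1*4)) = 13627 + (-167 + 13*(7 + 4)) = 13627 + (-167 + 13*11) = 13627 + (-167 + 143) = 13627 - 24 = 13603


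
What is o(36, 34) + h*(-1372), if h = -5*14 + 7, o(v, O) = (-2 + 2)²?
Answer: 86436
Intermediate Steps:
o(v, O) = 0 (o(v, O) = 0² = 0)
h = -63 (h = -70 + 7 = -63)
o(36, 34) + h*(-1372) = 0 - 63*(-1372) = 0 + 86436 = 86436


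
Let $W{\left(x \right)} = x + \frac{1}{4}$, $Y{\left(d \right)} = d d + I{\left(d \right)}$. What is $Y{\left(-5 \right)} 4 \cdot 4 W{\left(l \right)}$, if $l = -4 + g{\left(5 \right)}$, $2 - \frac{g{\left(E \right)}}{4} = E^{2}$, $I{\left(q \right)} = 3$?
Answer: $-42896$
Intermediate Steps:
$Y{\left(d \right)} = 3 + d^{2}$ ($Y{\left(d \right)} = d d + 3 = d^{2} + 3 = 3 + d^{2}$)
$g{\left(E \right)} = 8 - 4 E^{2}$
$l = -96$ ($l = -4 + \left(8 - 4 \cdot 5^{2}\right) = -4 + \left(8 - 100\right) = -4 - 92 = -96$)
$W{\left(x \right)} = \frac{1}{4} + x$ ($W{\left(x \right)} = x + \frac{1}{4} = \frac{1}{4} + x$)
$Y{\left(-5 \right)} 4 \cdot 4 W{\left(l \right)} = \left(3 + \left(-5\right)^{2}\right) 4 \cdot 4 \left(\frac{1}{4} - 96\right) = \left(3 + 25\right) 16 \left(- \frac{383}{4}\right) = 28 \cdot 16 \left(- \frac{383}{4}\right) = 448 \left(- \frac{383}{4}\right) = -42896$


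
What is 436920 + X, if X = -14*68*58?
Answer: 381704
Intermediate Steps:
X = -55216 (X = -952*58 = -55216)
436920 + X = 436920 - 55216 = 381704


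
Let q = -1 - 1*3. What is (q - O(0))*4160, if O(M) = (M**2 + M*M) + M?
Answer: -16640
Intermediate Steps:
q = -4 (q = -1 - 3 = -4)
O(M) = M + 2*M**2 (O(M) = (M**2 + M**2) + M = 2*M**2 + M = M + 2*M**2)
(q - O(0))*4160 = (-4 - 0*(1 + 2*0))*4160 = (-4 - 0*(1 + 0))*4160 = (-4 - 0)*4160 = (-4 - 1*0)*4160 = (-4 + 0)*4160 = -4*4160 = -16640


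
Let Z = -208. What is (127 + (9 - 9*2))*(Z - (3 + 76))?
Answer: -33866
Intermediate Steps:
(127 + (9 - 9*2))*(Z - (3 + 76)) = (127 + (9 - 9*2))*(-208 - (3 + 76)) = (127 + (9 - 18))*(-208 - 1*79) = (127 - 9)*(-208 - 79) = 118*(-287) = -33866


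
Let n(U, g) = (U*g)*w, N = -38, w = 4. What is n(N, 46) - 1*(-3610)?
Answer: -3382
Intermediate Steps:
n(U, g) = 4*U*g (n(U, g) = (U*g)*4 = 4*U*g)
n(N, 46) - 1*(-3610) = 4*(-38)*46 - 1*(-3610) = -6992 + 3610 = -3382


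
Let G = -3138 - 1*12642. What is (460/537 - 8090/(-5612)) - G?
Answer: 23781114085/1506822 ≈ 15782.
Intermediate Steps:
G = -15780 (G = -3138 - 12642 = -15780)
(460/537 - 8090/(-5612)) - G = (460/537 - 8090/(-5612)) - 1*(-15780) = (460*(1/537) - 8090*(-1/5612)) + 15780 = (460/537 + 4045/2806) + 15780 = 3462925/1506822 + 15780 = 23781114085/1506822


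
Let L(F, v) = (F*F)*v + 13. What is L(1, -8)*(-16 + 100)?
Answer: 420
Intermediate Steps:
L(F, v) = 13 + v*F**2 (L(F, v) = F**2*v + 13 = v*F**2 + 13 = 13 + v*F**2)
L(1, -8)*(-16 + 100) = (13 - 8*1**2)*(-16 + 100) = (13 - 8*1)*84 = (13 - 8)*84 = 5*84 = 420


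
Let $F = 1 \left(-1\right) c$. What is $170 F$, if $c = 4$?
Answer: $-680$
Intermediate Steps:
$F = -4$ ($F = 1 \left(-1\right) 4 = \left(-1\right) 4 = -4$)
$170 F = 170 \left(-4\right) = -680$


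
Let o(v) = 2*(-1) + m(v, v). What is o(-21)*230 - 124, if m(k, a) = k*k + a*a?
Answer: 202276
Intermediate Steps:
m(k, a) = a² + k² (m(k, a) = k² + a² = a² + k²)
o(v) = -2 + 2*v² (o(v) = 2*(-1) + (v² + v²) = -2 + 2*v²)
o(-21)*230 - 124 = (-2 + 2*(-21)²)*230 - 124 = (-2 + 2*441)*230 - 124 = (-2 + 882)*230 - 124 = 880*230 - 124 = 202400 - 124 = 202276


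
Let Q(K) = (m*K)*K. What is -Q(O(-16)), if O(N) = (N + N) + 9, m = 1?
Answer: -529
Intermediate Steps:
O(N) = 9 + 2*N (O(N) = 2*N + 9 = 9 + 2*N)
Q(K) = K² (Q(K) = (1*K)*K = K*K = K²)
-Q(O(-16)) = -(9 + 2*(-16))² = -(9 - 32)² = -1*(-23)² = -1*529 = -529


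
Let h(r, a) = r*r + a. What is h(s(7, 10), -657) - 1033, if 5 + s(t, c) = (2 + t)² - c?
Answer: 2666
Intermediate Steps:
s(t, c) = -5 + (2 + t)² - c (s(t, c) = -5 + ((2 + t)² - c) = -5 + (2 + t)² - c)
h(r, a) = a + r² (h(r, a) = r² + a = a + r²)
h(s(7, 10), -657) - 1033 = (-657 + (-5 + (2 + 7)² - 1*10)²) - 1033 = (-657 + (-5 + 9² - 10)²) - 1033 = (-657 + (-5 + 81 - 10)²) - 1033 = (-657 + 66²) - 1033 = (-657 + 4356) - 1033 = 3699 - 1033 = 2666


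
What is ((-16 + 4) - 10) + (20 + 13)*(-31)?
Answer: -1045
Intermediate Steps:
((-16 + 4) - 10) + (20 + 13)*(-31) = (-12 - 10) + 33*(-31) = -22 - 1023 = -1045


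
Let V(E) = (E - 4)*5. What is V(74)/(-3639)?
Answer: -350/3639 ≈ -0.096180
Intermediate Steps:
V(E) = -20 + 5*E (V(E) = (-4 + E)*5 = -20 + 5*E)
V(74)/(-3639) = (-20 + 5*74)/(-3639) = (-20 + 370)*(-1/3639) = 350*(-1/3639) = -350/3639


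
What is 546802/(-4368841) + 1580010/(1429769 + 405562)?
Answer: 1966416602316/2672756440457 ≈ 0.73573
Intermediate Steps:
546802/(-4368841) + 1580010/(1429769 + 405562) = 546802*(-1/4368841) + 1580010/1835331 = -546802/4368841 + 1580010*(1/1835331) = -546802/4368841 + 526670/611777 = 1966416602316/2672756440457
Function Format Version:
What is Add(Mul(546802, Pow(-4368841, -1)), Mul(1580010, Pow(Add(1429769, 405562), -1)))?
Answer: Rational(1966416602316, 2672756440457) ≈ 0.73573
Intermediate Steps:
Add(Mul(546802, Pow(-4368841, -1)), Mul(1580010, Pow(Add(1429769, 405562), -1))) = Add(Mul(546802, Rational(-1, 4368841)), Mul(1580010, Pow(1835331, -1))) = Add(Rational(-546802, 4368841), Mul(1580010, Rational(1, 1835331))) = Add(Rational(-546802, 4368841), Rational(526670, 611777)) = Rational(1966416602316, 2672756440457)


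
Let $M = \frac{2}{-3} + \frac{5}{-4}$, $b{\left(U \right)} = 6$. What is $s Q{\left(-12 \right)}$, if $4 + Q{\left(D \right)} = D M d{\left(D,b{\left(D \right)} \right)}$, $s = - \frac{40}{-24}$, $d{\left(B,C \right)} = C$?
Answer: $\frac{670}{3} \approx 223.33$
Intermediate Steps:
$M = - \frac{23}{12}$ ($M = 2 \left(- \frac{1}{3}\right) + 5 \left(- \frac{1}{4}\right) = - \frac{2}{3} - \frac{5}{4} = - \frac{23}{12} \approx -1.9167$)
$s = \frac{5}{3}$ ($s = \left(-40\right) \left(- \frac{1}{24}\right) = \frac{5}{3} \approx 1.6667$)
$Q{\left(D \right)} = -4 - \frac{23 D}{2}$ ($Q{\left(D \right)} = -4 + D \left(- \frac{23}{12}\right) 6 = -4 + - \frac{23 D}{12} \cdot 6 = -4 - \frac{23 D}{2}$)
$s Q{\left(-12 \right)} = \frac{5 \left(-4 - -138\right)}{3} = \frac{5 \left(-4 + 138\right)}{3} = \frac{5}{3} \cdot 134 = \frac{670}{3}$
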